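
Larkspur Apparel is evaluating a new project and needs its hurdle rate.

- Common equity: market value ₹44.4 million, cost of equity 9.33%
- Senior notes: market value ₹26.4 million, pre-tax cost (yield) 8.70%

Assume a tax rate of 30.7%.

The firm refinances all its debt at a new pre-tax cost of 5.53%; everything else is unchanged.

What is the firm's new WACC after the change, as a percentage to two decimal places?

After the change:
Total capital V = 44.4 + 26.4 = 70.8.
Equity: weight = 44.4/70.8 = 0.6271; cost = 9.33%.
Senior notes: weight = 26.4/70.8 = 0.3729; after-tax cost = 5.53% × (1 − 30.7%) = 3.8323%.
WACC = 0.6271 × 9.3300% + 0.3729 × 3.8323% = 7.2800%.

7.28%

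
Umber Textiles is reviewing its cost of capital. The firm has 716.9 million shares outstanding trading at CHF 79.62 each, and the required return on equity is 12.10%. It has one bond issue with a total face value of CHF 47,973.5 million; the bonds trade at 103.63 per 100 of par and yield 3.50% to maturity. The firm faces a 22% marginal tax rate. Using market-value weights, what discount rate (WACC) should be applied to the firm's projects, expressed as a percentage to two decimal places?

Market value of equity E = 79.62 × 716.9m = 57079.578m. Market value of debt D = 47973.5m × 103.63/100 = 49714.93805m.
Total capital V = 57079.578 + 49714.93805 = 106794.51605.
Equity: weight = 57079.578/106794.51605 = 0.5345; cost = 12.1%.
Bonds outstanding: weight = 49714.93805/106794.51605 = 0.4655; after-tax cost = 3.5% × (1 − 22%) = 2.7300%.
WACC = 0.5345 × 12.1000% + 0.4655 × 2.7300% = 7.7381%.

7.74%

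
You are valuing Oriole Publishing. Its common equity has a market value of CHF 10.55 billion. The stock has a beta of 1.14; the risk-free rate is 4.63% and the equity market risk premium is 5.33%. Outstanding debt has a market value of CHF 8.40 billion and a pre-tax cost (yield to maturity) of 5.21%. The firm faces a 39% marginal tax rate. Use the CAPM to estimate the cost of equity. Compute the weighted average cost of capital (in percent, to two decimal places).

7.37%

Cost of equity via CAPM: Re = 4.63% + 1.14 × 5.33% = 10.7062%.
Total capital V = 10.55 + 8.4 = 18.95.
Equity: weight = 10.55/18.95 = 0.5567; cost = 10.7062%.
Debt: weight = 8.4/18.95 = 0.4433; after-tax cost = 5.21% × (1 − 39%) = 3.1781%.
WACC = 0.5567 × 10.7062% + 0.4433 × 3.1781% = 7.3692%.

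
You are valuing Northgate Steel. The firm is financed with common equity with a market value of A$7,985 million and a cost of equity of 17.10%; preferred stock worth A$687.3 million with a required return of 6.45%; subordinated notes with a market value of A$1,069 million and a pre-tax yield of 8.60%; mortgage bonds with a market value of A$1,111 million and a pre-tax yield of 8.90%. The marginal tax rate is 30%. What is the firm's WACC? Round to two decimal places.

Total capital V = 7985 + 687.3 + 1069 + 1111 = 10852.3.
Equity: weight = 7985/10852.3 = 0.7358; cost = 17.1%.
Preferred: weight = 687.3/10852.3 = 0.0633; cost = 6.45%.
Subordinated notes: weight = 1069/10852.3 = 0.0985; after-tax cost = 8.6% × (1 − 30%) = 6.0200%.
Mortgage bonds: weight = 1111/10852.3 = 0.1024; after-tax cost = 8.9% × (1 − 30%) = 6.2300%.
WACC = 0.7358 × 17.1000% + 0.0633 × 6.4500% + 0.0985 × 6.0200% + 0.1024 × 6.2300% = 14.2213%.

14.22%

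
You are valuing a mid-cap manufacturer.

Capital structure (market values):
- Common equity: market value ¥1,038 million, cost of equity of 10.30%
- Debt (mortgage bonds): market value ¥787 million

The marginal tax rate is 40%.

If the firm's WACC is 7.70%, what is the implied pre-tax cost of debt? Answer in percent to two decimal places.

Total capital V = 1038 + 787 = 1825.
Equity weight = 1038/1825 = 0.5688.
Mortgage bonds weight = 787/1825 = 0.4312.
Equity contribution = 0.5688 × 10.3% = 5.8583%.
Remaining for debt = 7.7% − 5.8583% = 1.8417%.
Rd × (1 − 40%) × 0.4312 = 1.8417%  ⇒  Rd = 7.1180%.

7.12%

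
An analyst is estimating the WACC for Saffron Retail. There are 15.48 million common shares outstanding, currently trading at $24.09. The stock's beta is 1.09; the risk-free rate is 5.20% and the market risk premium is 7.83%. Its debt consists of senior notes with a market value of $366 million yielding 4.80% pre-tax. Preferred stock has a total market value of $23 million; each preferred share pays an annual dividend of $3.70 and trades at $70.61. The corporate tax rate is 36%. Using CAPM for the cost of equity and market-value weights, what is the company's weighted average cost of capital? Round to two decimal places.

Cost of equity via CAPM: Re = 5.2% + 1.09 × 7.83% = 13.7347%.
Cost of preferred: Rp = 3.7 / 70.61 = 5.2401%.
Market value of equity E = 24.09 × 15.48m = 372.9132m.
Total capital V = 372.9132 + 23 + 366 = 761.9132.
Equity: weight = 372.9132/761.9132 = 0.4894; cost = 13.7347%.
Preferred: weight = 23/761.9132 = 0.0302; cost = 5.2401%.
Senior notes: weight = 366/761.9132 = 0.4804; after-tax cost = 4.8% × (1 − 36%) = 3.0720%.
WACC = 0.4894 × 13.7347% + 0.0302 × 5.2401% + 0.4804 × 3.0720% = 8.3562%.

8.36%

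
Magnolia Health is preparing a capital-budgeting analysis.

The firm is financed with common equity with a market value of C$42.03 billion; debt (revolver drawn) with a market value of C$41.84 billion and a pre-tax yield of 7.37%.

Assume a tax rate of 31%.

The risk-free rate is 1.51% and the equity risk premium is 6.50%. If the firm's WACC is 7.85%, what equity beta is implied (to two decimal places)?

Total capital V = 42.03 + 41.84 = 83.87.
Equity weight = 42.03/83.87 = 0.5011.
Revolver drawn weight = 41.84/83.87 = 0.4989.
Debt contribution = 0.4989 × 7.37% × (1 − 31%) = 2.5369%.
Required equity contribution = 7.85% − 2.5369% = 5.3131%  ⇒  Re = 10.6022%.
CAPM: 10.6022% = 1.51% + β × 6.5%  ⇒  β = 1.3988.

1.40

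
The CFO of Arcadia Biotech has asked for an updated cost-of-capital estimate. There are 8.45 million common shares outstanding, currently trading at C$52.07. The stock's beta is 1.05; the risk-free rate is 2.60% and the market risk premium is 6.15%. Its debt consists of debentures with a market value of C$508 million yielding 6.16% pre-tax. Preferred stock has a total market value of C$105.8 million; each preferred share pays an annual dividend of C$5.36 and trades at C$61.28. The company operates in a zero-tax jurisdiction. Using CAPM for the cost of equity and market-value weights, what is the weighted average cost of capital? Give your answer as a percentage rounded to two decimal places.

Cost of equity via CAPM: Re = 2.6% + 1.05 × 6.15% = 9.0575%.
Cost of preferred: Rp = 5.36 / 61.28 = 8.7467%.
Market value of equity E = 52.07 × 8.45m = 439.9915m.
Total capital V = 439.9915 + 105.8 + 508 = 1053.7915.
Equity: weight = 439.9915/1053.7915 = 0.4175; cost = 9.0575%.
Preferred: weight = 105.8/1053.7915 = 0.1004; cost = 8.7467%.
Debentures: weight = 508/1053.7915 = 0.4821; after-tax cost = 6.16% × (1 − 0%) = 6.1600%.
WACC = 0.4175 × 9.0575% + 0.1004 × 8.7467% + 0.4821 × 6.1600% = 7.6295%.

7.63%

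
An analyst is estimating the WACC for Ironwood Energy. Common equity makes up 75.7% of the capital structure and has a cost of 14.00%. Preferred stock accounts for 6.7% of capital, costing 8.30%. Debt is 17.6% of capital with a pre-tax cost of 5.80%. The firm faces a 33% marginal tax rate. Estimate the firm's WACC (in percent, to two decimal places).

After-tax cost of debt = 5.8% × (1 − 33%) = 3.8860%.
WACC = 0.757 × 14.0000% + 0.067 × 8.3000% + 0.176 × 3.8860% = 11.8380%.

11.84%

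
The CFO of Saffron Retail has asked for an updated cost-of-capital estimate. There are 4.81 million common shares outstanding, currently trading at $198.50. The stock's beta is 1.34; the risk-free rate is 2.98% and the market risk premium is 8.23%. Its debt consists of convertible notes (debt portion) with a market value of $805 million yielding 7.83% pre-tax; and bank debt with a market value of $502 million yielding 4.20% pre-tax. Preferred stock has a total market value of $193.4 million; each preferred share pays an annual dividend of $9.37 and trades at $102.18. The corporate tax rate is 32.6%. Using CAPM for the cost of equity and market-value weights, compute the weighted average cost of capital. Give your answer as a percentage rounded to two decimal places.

Cost of equity via CAPM: Re = 2.98% + 1.34 × 8.23% = 14.0082%.
Cost of preferred: Rp = 9.37 / 102.18 = 9.1701%.
Market value of equity E = 198.5 × 4.81m = 954.785m.
Total capital V = 954.785 + 193.4 + 805 + 502 = 2455.185.
Equity: weight = 954.785/2455.185 = 0.3889; cost = 14.0082%.
Preferred: weight = 193.4/2455.185 = 0.0788; cost = 9.1701%.
Convertible notes (debt portion): weight = 805/2455.185 = 0.3279; after-tax cost = 7.83% × (1 − 32.6%) = 5.2774%.
Bank debt: weight = 502/2455.185 = 0.2045; after-tax cost = 4.2% × (1 − 32.6%) = 2.8308%.
WACC = 0.3889 × 14.0082% + 0.0788 × 9.1701% + 0.3279 × 5.2774% + 0.2045 × 2.8308% = 8.4791%.

8.48%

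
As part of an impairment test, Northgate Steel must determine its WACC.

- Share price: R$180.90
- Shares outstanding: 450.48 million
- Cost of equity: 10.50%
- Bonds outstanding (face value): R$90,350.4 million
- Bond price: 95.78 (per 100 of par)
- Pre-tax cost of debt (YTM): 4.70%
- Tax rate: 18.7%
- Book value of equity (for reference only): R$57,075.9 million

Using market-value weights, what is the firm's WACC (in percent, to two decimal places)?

Market value of equity E = 180.9 × 450.48m = 81491.832m. Market value of debt D = 90350.4m × 95.78/100 = 86537.61312m.
Total capital V = 81491.832 + 86537.61312 = 168029.44512.
Equity: weight = 81491.832/168029.44512 = 0.4850; cost = 10.5%.
Bonds outstanding: weight = 86537.61312/168029.44512 = 0.5150; after-tax cost = 4.7% × (1 − 18.7%) = 3.8211%.
WACC = 0.4850 × 10.5000% + 0.5150 × 3.8211% = 7.0603%.

7.06%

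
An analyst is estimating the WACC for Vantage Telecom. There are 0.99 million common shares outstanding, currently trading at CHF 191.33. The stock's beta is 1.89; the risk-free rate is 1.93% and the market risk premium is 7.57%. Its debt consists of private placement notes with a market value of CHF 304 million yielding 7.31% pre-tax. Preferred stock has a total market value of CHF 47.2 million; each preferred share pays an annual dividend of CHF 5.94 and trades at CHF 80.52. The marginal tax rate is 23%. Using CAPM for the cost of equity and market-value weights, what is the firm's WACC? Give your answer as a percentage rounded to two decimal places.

9.50%

Cost of equity via CAPM: Re = 1.93% + 1.89 × 7.57% = 16.2373%.
Cost of preferred: Rp = 5.94 / 80.52 = 7.3770%.
Market value of equity E = 191.33 × 0.99m = 189.4167m.
Total capital V = 189.4167 + 47.2 + 304 = 540.6167.
Equity: weight = 189.4167/540.6167 = 0.3504; cost = 16.2373%.
Preferred: weight = 47.2/540.6167 = 0.0873; cost = 7.377%.
Private placement notes: weight = 304/540.6167 = 0.5623; after-tax cost = 7.31% × (1 − 23%) = 5.6287%.
WACC = 0.3504 × 16.2373% + 0.0873 × 7.3770% + 0.5623 × 5.6287% = 9.4983%.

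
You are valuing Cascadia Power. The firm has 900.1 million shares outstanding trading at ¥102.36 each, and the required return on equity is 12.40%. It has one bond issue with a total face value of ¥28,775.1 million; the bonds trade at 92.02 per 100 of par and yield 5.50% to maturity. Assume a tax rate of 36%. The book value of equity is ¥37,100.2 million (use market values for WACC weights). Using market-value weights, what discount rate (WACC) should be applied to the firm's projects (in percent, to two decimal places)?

10.42%

Market value of equity E = 102.36 × 900.1m = 92134.236m. Market value of debt D = 28775.1m × 92.02/100 = 26478.84702m.
Total capital V = 92134.236 + 26478.84702 = 118613.08302.
Equity: weight = 92134.236/118613.08302 = 0.7768; cost = 12.4%.
Bonds outstanding: weight = 26478.84702/118613.08302 = 0.2232; after-tax cost = 5.5% × (1 − 36%) = 3.5200%.
WACC = 0.7768 × 12.4000% + 0.2232 × 3.5200% = 10.4177%.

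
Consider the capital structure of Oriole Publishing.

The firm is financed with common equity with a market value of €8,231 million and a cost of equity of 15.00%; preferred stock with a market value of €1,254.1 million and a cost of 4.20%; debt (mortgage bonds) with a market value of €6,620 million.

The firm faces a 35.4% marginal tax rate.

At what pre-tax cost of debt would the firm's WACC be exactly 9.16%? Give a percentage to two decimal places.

Total capital V = 8231 + 1254.1 + 6620 = 16105.1.
Equity weight = 8231/16105.1 = 0.5111.
Preferred weight = 1254.1/16105.1 = 0.0779.
Mortgage bonds weight = 6620/16105.1 = 0.4110.
Equity contribution = 0.5111 × 15% = 7.6662%.
Preferred contribution = 0.0779 × 4.2% = 0.3271%.
Remaining for debt = 9.16% − 7.9933% = 1.1667%.
Rd × (1 − 35.4%) × 0.4110 = 1.1667%  ⇒  Rd = 4.3939%.

4.39%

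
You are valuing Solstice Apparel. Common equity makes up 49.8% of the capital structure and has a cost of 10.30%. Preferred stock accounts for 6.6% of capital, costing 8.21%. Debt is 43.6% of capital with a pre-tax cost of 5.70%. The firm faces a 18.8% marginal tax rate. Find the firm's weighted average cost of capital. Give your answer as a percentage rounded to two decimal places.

7.69%

After-tax cost of debt = 5.7% × (1 − 18.8%) = 4.6284%.
WACC = 0.498 × 10.3000% + 0.066 × 8.2100% + 0.436 × 4.6284% = 7.6892%.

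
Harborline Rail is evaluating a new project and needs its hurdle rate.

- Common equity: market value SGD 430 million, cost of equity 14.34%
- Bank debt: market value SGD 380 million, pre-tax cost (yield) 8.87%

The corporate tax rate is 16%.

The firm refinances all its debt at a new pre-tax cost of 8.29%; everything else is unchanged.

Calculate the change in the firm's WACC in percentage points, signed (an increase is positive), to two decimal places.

Current WACC:
Total capital V = 430 + 380 = 810.
Equity: weight = 430/810 = 0.5309; cost = 14.34%.
Bank debt: weight = 380/810 = 0.4691; after-tax cost = 8.87% × (1 − 16%) = 7.4508%.
WACC = 0.5309 × 14.3400% + 0.4691 × 7.4508% = 11.1080%.
After the change:
Total capital V = 430 + 380 = 810.
Equity: weight = 430/810 = 0.5309; cost = 14.34%.
Bank debt: weight = 380/810 = 0.4691; after-tax cost = 8.29% × (1 − 16%) = 6.9636%.
WACC = 0.5309 × 14.3400% + 0.4691 × 6.9636% = 10.8795%.
Change in WACC = 10.8795% − 11.1080% = -0.2286 pp.

-0.23 pp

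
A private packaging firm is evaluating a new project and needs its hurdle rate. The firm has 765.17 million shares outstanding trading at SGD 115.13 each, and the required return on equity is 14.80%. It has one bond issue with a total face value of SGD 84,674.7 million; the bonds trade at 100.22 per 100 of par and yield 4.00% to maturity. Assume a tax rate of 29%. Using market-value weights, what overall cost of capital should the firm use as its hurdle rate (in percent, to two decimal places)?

Market value of equity E = 115.13 × 765.17m = 88094.0221m. Market value of debt D = 84674.7m × 100.22/100 = 84860.98434m.
Total capital V = 88094.0221 + 84860.98434 = 172955.00644.
Equity: weight = 88094.0221/172955.00644 = 0.5093; cost = 14.8%.
Bonds outstanding: weight = 84860.98434/172955.00644 = 0.4907; after-tax cost = 4% × (1 − 29%) = 2.8400%.
WACC = 0.5093 × 14.8000% + 0.4907 × 2.8400% = 8.9318%.

8.93%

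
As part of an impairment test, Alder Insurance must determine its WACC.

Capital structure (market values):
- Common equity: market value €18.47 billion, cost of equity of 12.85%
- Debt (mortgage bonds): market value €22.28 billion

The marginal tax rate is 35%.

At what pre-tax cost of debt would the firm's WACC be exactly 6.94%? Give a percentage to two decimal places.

Total capital V = 18.47 + 22.28 = 40.75.
Equity weight = 18.47/40.75 = 0.4533.
Mortgage bonds weight = 22.28/40.75 = 0.5467.
Equity contribution = 0.4533 × 12.85% = 5.8243%.
Remaining for debt = 6.94% − 5.8243% = 1.1157%.
Rd × (1 − 35%) × 0.5467 = 1.1157%  ⇒  Rd = 3.1394%.

3.14%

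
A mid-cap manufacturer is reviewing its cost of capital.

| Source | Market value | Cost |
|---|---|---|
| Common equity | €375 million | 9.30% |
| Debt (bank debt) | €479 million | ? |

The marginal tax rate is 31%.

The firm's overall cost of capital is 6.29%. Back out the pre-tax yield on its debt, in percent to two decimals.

5.70%

Total capital V = 375 + 479 = 854.
Equity weight = 375/854 = 0.4391.
Bank debt weight = 479/854 = 0.5609.
Equity contribution = 0.4391 × 9.3% = 4.0837%.
Remaining for debt = 6.29% − 4.0837% = 2.2063%.
Rd × (1 − 31%) × 0.5609 = 2.2063%  ⇒  Rd = 5.7008%.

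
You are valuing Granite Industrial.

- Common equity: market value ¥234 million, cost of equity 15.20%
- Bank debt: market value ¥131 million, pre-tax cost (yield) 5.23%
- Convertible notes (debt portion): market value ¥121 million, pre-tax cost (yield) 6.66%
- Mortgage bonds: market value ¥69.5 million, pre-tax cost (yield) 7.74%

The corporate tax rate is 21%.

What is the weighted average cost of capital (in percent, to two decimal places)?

9.29%

Total capital V = 234 + 131 + 121 + 69.5 = 555.5.
Equity: weight = 234/555.5 = 0.4212; cost = 15.2%.
Bank debt: weight = 131/555.5 = 0.2358; after-tax cost = 5.23% × (1 − 21%) = 4.1317%.
Convertible notes (debt portion): weight = 121/555.5 = 0.2178; after-tax cost = 6.66% × (1 − 21%) = 5.2614%.
Mortgage bonds: weight = 69.5/555.5 = 0.1251; after-tax cost = 7.74% × (1 − 21%) = 6.1146%.
WACC = 0.4212 × 15.2000% + 0.2358 × 4.1317% + 0.2178 × 5.2614% + 0.1251 × 6.1146% = 9.2883%.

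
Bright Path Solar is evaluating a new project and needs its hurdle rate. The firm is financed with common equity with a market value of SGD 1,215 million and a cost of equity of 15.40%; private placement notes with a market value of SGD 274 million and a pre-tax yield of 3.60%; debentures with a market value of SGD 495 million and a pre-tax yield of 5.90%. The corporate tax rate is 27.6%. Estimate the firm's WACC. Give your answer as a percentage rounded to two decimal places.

10.86%

Total capital V = 1215 + 274 + 495 = 1984.
Equity: weight = 1215/1984 = 0.6124; cost = 15.4%.
Private placement notes: weight = 274/1984 = 0.1381; after-tax cost = 3.6% × (1 − 27.6%) = 2.6064%.
Debentures: weight = 495/1984 = 0.2495; after-tax cost = 5.9% × (1 − 27.6%) = 4.2716%.
WACC = 0.6124 × 15.4000% + 0.1381 × 2.6064% + 0.2495 × 4.2716% = 10.8567%.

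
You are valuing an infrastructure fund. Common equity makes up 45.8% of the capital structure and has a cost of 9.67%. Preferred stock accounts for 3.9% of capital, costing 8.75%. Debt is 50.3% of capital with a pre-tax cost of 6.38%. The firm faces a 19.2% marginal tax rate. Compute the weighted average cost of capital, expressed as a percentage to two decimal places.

7.36%

After-tax cost of debt = 6.38% × (1 − 19.2%) = 5.1550%.
WACC = 0.458 × 9.6700% + 0.039 × 8.7500% + 0.503 × 5.1550% = 7.3631%.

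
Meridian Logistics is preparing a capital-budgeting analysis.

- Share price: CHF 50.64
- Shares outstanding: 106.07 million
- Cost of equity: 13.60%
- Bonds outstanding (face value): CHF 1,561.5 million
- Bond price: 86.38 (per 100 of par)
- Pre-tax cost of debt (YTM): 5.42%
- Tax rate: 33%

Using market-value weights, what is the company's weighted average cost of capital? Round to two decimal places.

Market value of equity E = 50.64 × 106.07m = 5371.3848m. Market value of debt D = 1561.5m × 86.38/100 = 1348.8237m.
Total capital V = 5371.3848 + 1348.8237 = 6720.2085.
Equity: weight = 5371.3848/6720.2085 = 0.7993; cost = 13.6%.
Bonds outstanding: weight = 1348.8237/6720.2085 = 0.2007; after-tax cost = 5.42% × (1 − 33%) = 3.6314%.
WACC = 0.7993 × 13.6000% + 0.2007 × 3.6314% = 11.5992%.

11.60%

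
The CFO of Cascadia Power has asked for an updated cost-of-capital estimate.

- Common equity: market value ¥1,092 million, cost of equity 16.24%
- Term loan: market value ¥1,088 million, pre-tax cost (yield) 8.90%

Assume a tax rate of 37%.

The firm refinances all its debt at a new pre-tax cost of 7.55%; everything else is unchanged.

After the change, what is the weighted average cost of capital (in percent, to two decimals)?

10.51%

After the change:
Total capital V = 1092 + 1088 = 2180.
Equity: weight = 1092/2180 = 0.5009; cost = 16.24%.
Term loan: weight = 1088/2180 = 0.4991; after-tax cost = 7.55% × (1 − 37%) = 4.7565%.
WACC = 0.5009 × 16.2400% + 0.4991 × 4.7565% = 10.5088%.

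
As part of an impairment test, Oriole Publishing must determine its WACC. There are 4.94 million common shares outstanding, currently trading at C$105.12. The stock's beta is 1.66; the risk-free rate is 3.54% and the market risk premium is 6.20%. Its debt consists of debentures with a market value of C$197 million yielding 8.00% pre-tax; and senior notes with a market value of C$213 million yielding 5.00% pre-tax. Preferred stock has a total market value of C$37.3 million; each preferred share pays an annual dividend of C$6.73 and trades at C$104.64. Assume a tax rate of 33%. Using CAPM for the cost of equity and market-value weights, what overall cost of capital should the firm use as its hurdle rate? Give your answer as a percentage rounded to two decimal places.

Cost of equity via CAPM: Re = 3.54% + 1.66 × 6.2% = 13.8320%.
Cost of preferred: Rp = 6.73 / 104.64 = 6.4316%.
Market value of equity E = 105.12 × 4.94m = 519.2928m.
Total capital V = 519.2928 + 37.3 + 197 + 213 = 966.5928.
Equity: weight = 519.2928/966.5928 = 0.5372; cost = 13.832%.
Preferred: weight = 37.3/966.5928 = 0.0386; cost = 6.4316%.
Debentures: weight = 197/966.5928 = 0.2038; after-tax cost = 8% × (1 − 33%) = 5.3600%.
Senior notes: weight = 213/966.5928 = 0.2204; after-tax cost = 5% × (1 − 33%) = 3.3500%.
WACC = 0.5372 × 13.8320% + 0.0386 × 6.4316% + 0.2038 × 5.3600% + 0.2204 × 3.3500% = 9.5099%.

9.51%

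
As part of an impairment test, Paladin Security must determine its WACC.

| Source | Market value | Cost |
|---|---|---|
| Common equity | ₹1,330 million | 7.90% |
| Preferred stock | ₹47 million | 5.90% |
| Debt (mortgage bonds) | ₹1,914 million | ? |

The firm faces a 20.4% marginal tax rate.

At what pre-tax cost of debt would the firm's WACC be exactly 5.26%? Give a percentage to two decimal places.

Total capital V = 1330 + 47 + 1914 = 3291.
Equity weight = 1330/3291 = 0.4041.
Preferred weight = 47/3291 = 0.0143.
Mortgage bonds weight = 1914/3291 = 0.5816.
Equity contribution = 0.4041 × 7.9% = 3.1926%.
Preferred contribution = 0.0143 × 5.9% = 0.0843%.
Remaining for debt = 5.26% − 3.2769% = 1.9831%.
Rd × (1 − 20.4%) × 0.5816 = 1.9831%  ⇒  Rd = 4.2837%.

4.28%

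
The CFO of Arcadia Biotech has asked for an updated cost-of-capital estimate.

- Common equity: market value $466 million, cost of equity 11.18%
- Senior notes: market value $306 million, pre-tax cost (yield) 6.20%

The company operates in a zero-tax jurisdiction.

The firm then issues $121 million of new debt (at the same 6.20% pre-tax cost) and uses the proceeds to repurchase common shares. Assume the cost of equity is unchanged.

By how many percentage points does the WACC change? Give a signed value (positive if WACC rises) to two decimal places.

-0.78 pp

Current WACC:
Total capital V = 466 + 306 = 772.
Equity: weight = 466/772 = 0.6036; cost = 11.18%.
Senior notes: weight = 306/772 = 0.3964; after-tax cost = 6.2% × (1 − 0%) = 6.2000%.
WACC = 0.6036 × 11.1800% + 0.3964 × 6.2000% = 9.2061%.
After the change:
Total capital V = 345 + 427 = 772.
Equity: weight = 345/772 = 0.4469; cost = 11.18%.
Senior notes: weight = 427/772 = 0.5531; after-tax cost = 6.2% × (1 − 0%) = 6.2000%.
WACC = 0.4469 × 11.1800% + 0.5531 × 6.2000% = 8.4255%.
Change in WACC = 8.4255% − 9.2061% = -0.7805 pp.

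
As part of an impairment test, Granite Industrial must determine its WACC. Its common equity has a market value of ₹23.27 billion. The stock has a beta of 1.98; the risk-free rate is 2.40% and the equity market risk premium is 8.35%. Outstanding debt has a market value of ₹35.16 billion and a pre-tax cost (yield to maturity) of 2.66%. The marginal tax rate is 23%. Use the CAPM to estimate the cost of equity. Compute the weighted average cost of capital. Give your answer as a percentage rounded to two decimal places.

8.77%

Cost of equity via CAPM: Re = 2.4% + 1.98 × 8.35% = 18.9330%.
Total capital V = 23.27 + 35.16 = 58.43.
Equity: weight = 23.27/58.43 = 0.3983; cost = 18.933%.
Debt: weight = 35.16/58.43 = 0.6017; after-tax cost = 2.66% × (1 − 23%) = 2.0482%.
WACC = 0.3983 × 18.9330% + 0.6017 × 2.0482% = 8.7726%.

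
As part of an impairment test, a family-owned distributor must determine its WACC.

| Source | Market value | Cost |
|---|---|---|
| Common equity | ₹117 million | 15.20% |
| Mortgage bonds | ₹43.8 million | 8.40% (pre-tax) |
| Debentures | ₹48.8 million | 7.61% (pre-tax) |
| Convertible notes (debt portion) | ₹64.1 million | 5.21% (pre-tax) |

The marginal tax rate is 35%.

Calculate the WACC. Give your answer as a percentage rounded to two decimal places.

Total capital V = 117 + 43.8 + 48.8 + 64.1 = 273.7.
Equity: weight = 117/273.7 = 0.4275; cost = 15.2%.
Mortgage bonds: weight = 43.8/273.7 = 0.1600; after-tax cost = 8.4% × (1 − 35%) = 5.4600%.
Debentures: weight = 48.8/273.7 = 0.1783; after-tax cost = 7.61% × (1 − 35%) = 4.9465%.
Convertible notes (debt portion): weight = 64.1/273.7 = 0.2342; after-tax cost = 5.21% × (1 − 35%) = 3.3865%.
WACC = 0.4275 × 15.2000% + 0.1600 × 5.4600% + 0.1783 × 4.9465% + 0.2342 × 3.3865% = 9.0464%.

9.05%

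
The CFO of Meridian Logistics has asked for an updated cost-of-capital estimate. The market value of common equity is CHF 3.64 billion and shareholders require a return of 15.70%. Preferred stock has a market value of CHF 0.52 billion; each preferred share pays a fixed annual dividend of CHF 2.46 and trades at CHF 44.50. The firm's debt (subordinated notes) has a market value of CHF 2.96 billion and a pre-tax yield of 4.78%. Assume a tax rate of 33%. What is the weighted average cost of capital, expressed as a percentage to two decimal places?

Cost of preferred: Rp = 2.46 / 44.5 = 5.5281%.
Total capital V = 3.64 + 0.52 + 2.96 = 7.12.
Equity: weight = 3.64/7.12 = 0.5112; cost = 15.7%.
Preferred: weight = 0.52/7.12 = 0.0730; cost = 5.5281%.
Subordinated notes: weight = 2.96/7.12 = 0.4157; after-tax cost = 4.78% × (1 − 33%) = 3.2026%.
WACC = 0.5112 × 15.7000% + 0.0730 × 5.5281% + 0.4157 × 3.2026% = 9.7616%.

9.76%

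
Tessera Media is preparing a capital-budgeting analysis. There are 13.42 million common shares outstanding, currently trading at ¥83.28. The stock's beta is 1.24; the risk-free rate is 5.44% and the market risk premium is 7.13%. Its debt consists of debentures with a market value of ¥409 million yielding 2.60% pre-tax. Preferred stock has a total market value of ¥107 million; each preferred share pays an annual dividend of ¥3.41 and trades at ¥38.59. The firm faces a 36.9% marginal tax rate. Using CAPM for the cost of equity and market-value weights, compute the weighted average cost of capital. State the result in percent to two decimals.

Cost of equity via CAPM: Re = 5.44% + 1.24 × 7.13% = 14.2812%.
Cost of preferred: Rp = 3.41 / 38.59 = 8.8365%.
Market value of equity E = 83.28 × 13.42m = 1117.6176m.
Total capital V = 1117.6176 + 107 + 409 = 1633.6176.
Equity: weight = 1117.6176/1633.6176 = 0.6841; cost = 14.2812%.
Preferred: weight = 107/1633.6176 = 0.0655; cost = 8.8365%.
Debentures: weight = 409/1633.6176 = 0.2504; after-tax cost = 2.6% × (1 − 36.9%) = 1.6406%.
WACC = 0.6841 × 14.2812% + 0.0655 × 8.8365% + 0.2504 × 1.6406% = 10.7598%.

10.76%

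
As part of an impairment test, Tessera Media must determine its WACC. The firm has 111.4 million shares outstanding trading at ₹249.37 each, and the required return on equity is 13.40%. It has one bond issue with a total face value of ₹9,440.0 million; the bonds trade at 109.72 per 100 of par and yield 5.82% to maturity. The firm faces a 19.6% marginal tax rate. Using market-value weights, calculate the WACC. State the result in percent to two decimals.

Market value of equity E = 249.37 × 111.4m = 27779.818m. Market value of debt D = 9440m × 109.72/100 = 10357.568m.
Total capital V = 27779.818 + 10357.568 = 38137.386.
Equity: weight = 27779.818/38137.386 = 0.7284; cost = 13.4%.
Bonds outstanding: weight = 10357.568/38137.386 = 0.2716; after-tax cost = 5.82% × (1 − 19.6%) = 4.6793%.
WACC = 0.7284 × 13.4000% + 0.2716 × 4.6793% = 11.0316%.

11.03%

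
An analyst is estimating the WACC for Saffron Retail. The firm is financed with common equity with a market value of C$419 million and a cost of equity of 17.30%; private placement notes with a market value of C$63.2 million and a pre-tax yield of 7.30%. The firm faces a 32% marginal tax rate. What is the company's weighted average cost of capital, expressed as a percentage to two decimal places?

15.68%

Total capital V = 419 + 63.2 = 482.2.
Equity: weight = 419/482.2 = 0.8689; cost = 17.3%.
Private placement notes: weight = 63.2/482.2 = 0.1311; after-tax cost = 7.3% × (1 − 32%) = 4.9640%.
WACC = 0.8689 × 17.3000% + 0.1311 × 4.9640% = 15.6832%.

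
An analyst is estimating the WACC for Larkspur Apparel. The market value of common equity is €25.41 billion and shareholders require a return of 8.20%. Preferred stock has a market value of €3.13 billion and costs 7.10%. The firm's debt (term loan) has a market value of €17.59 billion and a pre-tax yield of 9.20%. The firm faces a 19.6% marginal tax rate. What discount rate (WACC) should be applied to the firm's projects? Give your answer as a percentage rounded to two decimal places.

Total capital V = 25.41 + 3.13 + 17.59 = 46.13.
Equity: weight = 25.41/46.13 = 0.5508; cost = 8.2%.
Preferred: weight = 3.13/46.13 = 0.0679; cost = 7.1%.
Term loan: weight = 17.59/46.13 = 0.3813; after-tax cost = 9.2% × (1 − 19.6%) = 7.3968%.
WACC = 0.5508 × 8.2000% + 0.0679 × 7.1000% + 0.3813 × 7.3968% = 7.8191%.

7.82%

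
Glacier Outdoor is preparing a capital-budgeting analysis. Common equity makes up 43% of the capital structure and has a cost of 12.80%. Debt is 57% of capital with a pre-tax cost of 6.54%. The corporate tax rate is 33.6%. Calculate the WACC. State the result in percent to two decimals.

7.98%

After-tax cost of debt = 6.54% × (1 − 33.6%) = 4.3426%.
WACC = 0.430 × 12.8000% + 0.570 × 4.3426% = 7.9793%.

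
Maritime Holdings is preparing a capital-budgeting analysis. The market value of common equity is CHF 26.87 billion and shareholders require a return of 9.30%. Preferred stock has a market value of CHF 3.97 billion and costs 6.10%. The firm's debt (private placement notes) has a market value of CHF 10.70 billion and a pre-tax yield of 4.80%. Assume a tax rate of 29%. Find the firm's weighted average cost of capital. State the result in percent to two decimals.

Total capital V = 26.87 + 3.97 + 10.7 = 41.54.
Equity: weight = 26.87/41.54 = 0.6468; cost = 9.3%.
Preferred: weight = 3.97/41.54 = 0.0956; cost = 6.1%.
Private placement notes: weight = 10.7/41.54 = 0.2576; after-tax cost = 4.8% × (1 − 29%) = 3.4080%.
WACC = 0.6468 × 9.3000% + 0.0956 × 6.1000% + 0.2576 × 3.4080% = 7.4765%.

7.48%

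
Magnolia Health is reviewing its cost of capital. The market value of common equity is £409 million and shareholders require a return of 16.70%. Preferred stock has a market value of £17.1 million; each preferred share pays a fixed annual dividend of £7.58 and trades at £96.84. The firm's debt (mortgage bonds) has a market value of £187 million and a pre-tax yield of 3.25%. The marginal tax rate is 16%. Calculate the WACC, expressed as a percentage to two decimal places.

Cost of preferred: Rp = 7.58 / 96.84 = 7.8273%.
Total capital V = 409 + 17.1 + 187 = 613.1.
Equity: weight = 409/613.1 = 0.6671; cost = 16.7%.
Preferred: weight = 17.1/613.1 = 0.0279; cost = 7.8273%.
Mortgage bonds: weight = 187/613.1 = 0.3050; after-tax cost = 3.25% × (1 − 16%) = 2.7300%.
WACC = 0.6671 × 16.7000% + 0.0279 × 7.8273% + 0.3050 × 2.7300% = 12.1916%.

12.19%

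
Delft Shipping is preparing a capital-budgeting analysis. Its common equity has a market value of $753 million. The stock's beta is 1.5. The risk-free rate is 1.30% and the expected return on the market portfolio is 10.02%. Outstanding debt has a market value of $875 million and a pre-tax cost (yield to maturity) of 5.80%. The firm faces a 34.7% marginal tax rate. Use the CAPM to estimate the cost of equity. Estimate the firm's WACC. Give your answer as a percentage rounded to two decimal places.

Market risk premium = 10.02% − 1.3% = 8.72%.
Cost of equity via CAPM: Re = 1.3% + 1.5 × 8.72% = 14.3800%.
Total capital V = 753 + 875 = 1628.
Equity: weight = 753/1628 = 0.4625; cost = 14.38%.
Debt: weight = 875/1628 = 0.5375; after-tax cost = 5.8% × (1 − 34.7%) = 3.7874%.
WACC = 0.4625 × 14.3800% + 0.5375 × 3.7874% = 8.6868%.

8.69%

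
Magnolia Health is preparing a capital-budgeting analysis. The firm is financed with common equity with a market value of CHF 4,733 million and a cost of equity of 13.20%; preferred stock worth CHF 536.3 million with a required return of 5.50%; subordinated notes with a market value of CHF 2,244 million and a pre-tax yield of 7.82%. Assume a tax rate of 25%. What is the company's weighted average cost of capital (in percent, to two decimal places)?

10.46%

Total capital V = 4733 + 536.3 + 2244 = 7513.3.
Equity: weight = 4733/7513.3 = 0.6299; cost = 13.2%.
Preferred: weight = 536.3/7513.3 = 0.0714; cost = 5.5%.
Subordinated notes: weight = 2244/7513.3 = 0.2987; after-tax cost = 7.82% × (1 − 25%) = 5.8650%.
WACC = 0.6299 × 13.2000% + 0.0714 × 5.5000% + 0.2987 × 5.8650% = 10.4596%.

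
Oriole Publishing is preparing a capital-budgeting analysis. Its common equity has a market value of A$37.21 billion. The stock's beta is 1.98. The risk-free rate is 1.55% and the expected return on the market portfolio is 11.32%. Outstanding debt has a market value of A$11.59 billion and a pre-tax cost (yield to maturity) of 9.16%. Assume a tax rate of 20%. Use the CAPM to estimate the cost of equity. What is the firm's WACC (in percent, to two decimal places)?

Market risk premium = 11.32% − 1.55% = 9.77%.
Cost of equity via CAPM: Re = 1.55% + 1.98 × 9.77% = 20.8946%.
Total capital V = 37.21 + 11.59 = 48.8.
Equity: weight = 37.21/48.8 = 0.7625; cost = 20.8946%.
Debt: weight = 11.59/48.8 = 0.2375; after-tax cost = 9.16% × (1 − 20%) = 7.3280%.
WACC = 0.7625 × 20.8946% + 0.2375 × 7.3280% = 17.6725%.

17.67%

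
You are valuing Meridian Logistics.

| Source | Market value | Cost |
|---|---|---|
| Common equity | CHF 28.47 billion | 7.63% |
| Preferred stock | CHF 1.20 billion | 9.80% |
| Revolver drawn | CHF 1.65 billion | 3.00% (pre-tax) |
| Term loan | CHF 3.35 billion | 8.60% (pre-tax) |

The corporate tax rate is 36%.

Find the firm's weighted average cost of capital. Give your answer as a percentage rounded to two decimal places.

Total capital V = 28.47 + 1.2 + 1.65 + 3.35 = 34.67.
Equity: weight = 28.47/34.67 = 0.8212; cost = 7.63%.
Preferred: weight = 1.2/34.67 = 0.0346; cost = 9.8%.
Revolver drawn: weight = 1.65/34.67 = 0.0476; after-tax cost = 3% × (1 − 36%) = 1.9200%.
Term loan: weight = 3.35/34.67 = 0.0966; after-tax cost = 8.6% × (1 − 36%) = 5.5040%.
WACC = 0.8212 × 7.6300% + 0.0346 × 9.8000% + 0.0476 × 1.9200% + 0.0966 × 5.5040% = 7.2279%.

7.23%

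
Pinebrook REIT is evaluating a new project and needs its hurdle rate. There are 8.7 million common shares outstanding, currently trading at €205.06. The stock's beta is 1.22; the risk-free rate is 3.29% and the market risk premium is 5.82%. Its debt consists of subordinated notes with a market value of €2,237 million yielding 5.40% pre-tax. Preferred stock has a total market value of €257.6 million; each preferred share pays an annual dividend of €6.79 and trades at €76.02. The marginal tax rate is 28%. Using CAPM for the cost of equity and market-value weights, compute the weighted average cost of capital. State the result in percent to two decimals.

6.90%

Cost of equity via CAPM: Re = 3.29% + 1.22 × 5.82% = 10.3904%.
Cost of preferred: Rp = 6.79 / 76.02 = 8.9319%.
Market value of equity E = 205.06 × 8.7m = 1784.022m.
Total capital V = 1784.022 + 257.6 + 2237 = 4278.622.
Equity: weight = 1784.022/4278.622 = 0.4170; cost = 10.3904%.
Preferred: weight = 257.6/4278.622 = 0.0602; cost = 8.9319%.
Subordinated notes: weight = 2237/4278.622 = 0.5228; after-tax cost = 5.4% × (1 − 28%) = 3.8880%.
WACC = 0.4170 × 10.3904% + 0.0602 × 8.9319% + 0.5228 × 3.8880% = 6.9029%.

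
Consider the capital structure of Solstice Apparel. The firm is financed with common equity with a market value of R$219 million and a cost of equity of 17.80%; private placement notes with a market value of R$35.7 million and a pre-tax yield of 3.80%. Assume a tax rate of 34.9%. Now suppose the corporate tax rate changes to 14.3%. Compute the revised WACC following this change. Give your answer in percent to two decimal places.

15.76%

After the change:
Total capital V = 219 + 35.7 = 254.7.
Equity: weight = 219/254.7 = 0.8598; cost = 17.8%.
Private placement notes: weight = 35.7/254.7 = 0.1402; after-tax cost = 3.8% × (1 − 14.3%) = 3.2566%.
WACC = 0.8598 × 17.8000% + 0.1402 × 3.2566% = 15.7615%.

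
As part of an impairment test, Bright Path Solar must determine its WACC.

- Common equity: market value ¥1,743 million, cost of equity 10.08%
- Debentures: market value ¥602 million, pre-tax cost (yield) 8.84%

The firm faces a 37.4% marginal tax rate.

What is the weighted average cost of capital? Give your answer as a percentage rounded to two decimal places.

8.91%

Total capital V = 1743 + 602 = 2345.
Equity: weight = 1743/2345 = 0.7433; cost = 10.08%.
Debentures: weight = 602/2345 = 0.2567; after-tax cost = 8.84% × (1 − 37.4%) = 5.5338%.
WACC = 0.7433 × 10.0800% + 0.2567 × 5.5338% = 8.9129%.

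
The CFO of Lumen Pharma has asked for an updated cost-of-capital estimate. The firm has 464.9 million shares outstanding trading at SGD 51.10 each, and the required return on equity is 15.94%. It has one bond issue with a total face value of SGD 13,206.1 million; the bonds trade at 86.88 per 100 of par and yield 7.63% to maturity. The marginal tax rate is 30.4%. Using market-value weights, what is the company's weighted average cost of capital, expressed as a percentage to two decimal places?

12.48%

Market value of equity E = 51.1 × 464.9m = 23756.39m. Market value of debt D = 13206.1m × 86.88/100 = 11473.45968m.
Total capital V = 23756.39 + 11473.45968 = 35229.84968.
Equity: weight = 23756.39/35229.84968 = 0.6743; cost = 15.94%.
Bonds outstanding: weight = 11473.45968/35229.84968 = 0.3257; after-tax cost = 7.63% × (1 − 30.4%) = 5.3105%.
WACC = 0.6743 × 15.9400% + 0.3257 × 5.3105% = 12.4782%.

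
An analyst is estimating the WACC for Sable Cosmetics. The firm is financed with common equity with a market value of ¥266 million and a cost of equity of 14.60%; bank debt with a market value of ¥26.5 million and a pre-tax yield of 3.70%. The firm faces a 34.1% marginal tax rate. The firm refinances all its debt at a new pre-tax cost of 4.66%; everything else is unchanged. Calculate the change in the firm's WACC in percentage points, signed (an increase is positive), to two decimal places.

Current WACC:
Total capital V = 266 + 26.5 = 292.5.
Equity: weight = 266/292.5 = 0.9094; cost = 14.6%.
Bank debt: weight = 26.5/292.5 = 0.0906; after-tax cost = 3.7% × (1 − 34.1%) = 2.4383%.
WACC = 0.9094 × 14.6000% + 0.0906 × 2.4383% = 13.4982%.
After the change:
Total capital V = 266 + 26.5 = 292.5.
Equity: weight = 266/292.5 = 0.9094; cost = 14.6%.
Bank debt: weight = 26.5/292.5 = 0.0906; after-tax cost = 4.66% × (1 − 34.1%) = 3.0709%.
WACC = 0.9094 × 14.6000% + 0.0906 × 3.0709% = 13.5555%.
Change in WACC = 13.5555% − 13.4982% = 0.0573 pp.

+0.06 pp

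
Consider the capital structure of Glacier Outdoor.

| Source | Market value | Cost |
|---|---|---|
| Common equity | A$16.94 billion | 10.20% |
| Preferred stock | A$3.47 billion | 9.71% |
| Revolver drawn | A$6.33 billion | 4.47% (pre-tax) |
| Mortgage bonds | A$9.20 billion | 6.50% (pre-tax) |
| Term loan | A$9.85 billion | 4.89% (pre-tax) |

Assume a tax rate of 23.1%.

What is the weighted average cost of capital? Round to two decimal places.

6.80%

Total capital V = 16.94 + 3.47 + 6.33 + 9.2 + 9.85 = 45.79.
Equity: weight = 16.94/45.79 = 0.3699; cost = 10.2%.
Preferred: weight = 3.47/45.79 = 0.0758; cost = 9.71%.
Revolver drawn: weight = 6.33/45.79 = 0.1382; after-tax cost = 4.47% × (1 − 23.1%) = 3.4374%.
Mortgage bonds: weight = 9.2/45.79 = 0.2009; after-tax cost = 6.5% × (1 − 23.1%) = 4.9985%.
Term loan: weight = 9.85/45.79 = 0.2151; after-tax cost = 4.89% × (1 − 23.1%) = 3.7604%.
WACC = 0.3699 × 10.2000% + 0.0758 × 9.7100% + 0.1382 × 3.4374% + 0.2009 × 4.9985% + 0.2151 × 3.7604% = 6.7977%.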